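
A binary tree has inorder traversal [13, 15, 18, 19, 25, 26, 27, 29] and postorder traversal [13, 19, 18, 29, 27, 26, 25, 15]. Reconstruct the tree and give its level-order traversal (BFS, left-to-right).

Inorder:   [13, 15, 18, 19, 25, 26, 27, 29]
Postorder: [13, 19, 18, 29, 27, 26, 25, 15]
Algorithm: postorder visits root last, so walk postorder right-to-left;
each value is the root of the current inorder slice — split it at that
value, recurse on the right subtree first, then the left.
Recursive splits:
  root=15; inorder splits into left=[13], right=[18, 19, 25, 26, 27, 29]
  root=25; inorder splits into left=[18, 19], right=[26, 27, 29]
  root=26; inorder splits into left=[], right=[27, 29]
  root=27; inorder splits into left=[], right=[29]
  root=29; inorder splits into left=[], right=[]
  root=18; inorder splits into left=[], right=[19]
  root=19; inorder splits into left=[], right=[]
  root=13; inorder splits into left=[], right=[]
Reconstructed level-order: [15, 13, 25, 18, 26, 19, 27, 29]


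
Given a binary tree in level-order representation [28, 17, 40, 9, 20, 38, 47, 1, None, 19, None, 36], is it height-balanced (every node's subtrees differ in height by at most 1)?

Tree (level-order array): [28, 17, 40, 9, 20, 38, 47, 1, None, 19, None, 36]
Definition: a tree is height-balanced if, at every node, |h(left) - h(right)| <= 1 (empty subtree has height -1).
Bottom-up per-node check:
  node 1: h_left=-1, h_right=-1, diff=0 [OK], height=0
  node 9: h_left=0, h_right=-1, diff=1 [OK], height=1
  node 19: h_left=-1, h_right=-1, diff=0 [OK], height=0
  node 20: h_left=0, h_right=-1, diff=1 [OK], height=1
  node 17: h_left=1, h_right=1, diff=0 [OK], height=2
  node 36: h_left=-1, h_right=-1, diff=0 [OK], height=0
  node 38: h_left=0, h_right=-1, diff=1 [OK], height=1
  node 47: h_left=-1, h_right=-1, diff=0 [OK], height=0
  node 40: h_left=1, h_right=0, diff=1 [OK], height=2
  node 28: h_left=2, h_right=2, diff=0 [OK], height=3
All nodes satisfy the balance condition.
Result: Balanced


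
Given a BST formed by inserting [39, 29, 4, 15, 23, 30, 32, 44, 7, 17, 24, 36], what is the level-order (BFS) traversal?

Tree insertion order: [39, 29, 4, 15, 23, 30, 32, 44, 7, 17, 24, 36]
Tree (level-order array): [39, 29, 44, 4, 30, None, None, None, 15, None, 32, 7, 23, None, 36, None, None, 17, 24]
BFS from the root, enqueuing left then right child of each popped node:
  queue [39] -> pop 39, enqueue [29, 44], visited so far: [39]
  queue [29, 44] -> pop 29, enqueue [4, 30], visited so far: [39, 29]
  queue [44, 4, 30] -> pop 44, enqueue [none], visited so far: [39, 29, 44]
  queue [4, 30] -> pop 4, enqueue [15], visited so far: [39, 29, 44, 4]
  queue [30, 15] -> pop 30, enqueue [32], visited so far: [39, 29, 44, 4, 30]
  queue [15, 32] -> pop 15, enqueue [7, 23], visited so far: [39, 29, 44, 4, 30, 15]
  queue [32, 7, 23] -> pop 32, enqueue [36], visited so far: [39, 29, 44, 4, 30, 15, 32]
  queue [7, 23, 36] -> pop 7, enqueue [none], visited so far: [39, 29, 44, 4, 30, 15, 32, 7]
  queue [23, 36] -> pop 23, enqueue [17, 24], visited so far: [39, 29, 44, 4, 30, 15, 32, 7, 23]
  queue [36, 17, 24] -> pop 36, enqueue [none], visited so far: [39, 29, 44, 4, 30, 15, 32, 7, 23, 36]
  queue [17, 24] -> pop 17, enqueue [none], visited so far: [39, 29, 44, 4, 30, 15, 32, 7, 23, 36, 17]
  queue [24] -> pop 24, enqueue [none], visited so far: [39, 29, 44, 4, 30, 15, 32, 7, 23, 36, 17, 24]
Result: [39, 29, 44, 4, 30, 15, 32, 7, 23, 36, 17, 24]


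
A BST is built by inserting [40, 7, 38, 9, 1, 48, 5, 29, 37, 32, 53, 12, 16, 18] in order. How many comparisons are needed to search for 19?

Search path for 19: 40 -> 7 -> 38 -> 9 -> 29 -> 12 -> 16 -> 18
Found: False
Comparisons: 8


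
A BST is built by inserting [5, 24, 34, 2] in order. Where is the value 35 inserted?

Starting tree (level order): [5, 2, 24, None, None, None, 34]
Insertion path: 5 -> 24 -> 34
Result: insert 35 as right child of 34
Final tree (level order): [5, 2, 24, None, None, None, 34, None, 35]


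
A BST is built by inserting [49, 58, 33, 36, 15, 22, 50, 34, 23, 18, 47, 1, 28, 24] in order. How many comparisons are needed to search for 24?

Search path for 24: 49 -> 33 -> 15 -> 22 -> 23 -> 28 -> 24
Found: True
Comparisons: 7


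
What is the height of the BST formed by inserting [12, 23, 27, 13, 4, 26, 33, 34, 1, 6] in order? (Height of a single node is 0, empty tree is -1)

Insertion order: [12, 23, 27, 13, 4, 26, 33, 34, 1, 6]
Tree (level-order array): [12, 4, 23, 1, 6, 13, 27, None, None, None, None, None, None, 26, 33, None, None, None, 34]
Compute height bottom-up (empty subtree = -1):
  height(1) = 1 + max(-1, -1) = 0
  height(6) = 1 + max(-1, -1) = 0
  height(4) = 1 + max(0, 0) = 1
  height(13) = 1 + max(-1, -1) = 0
  height(26) = 1 + max(-1, -1) = 0
  height(34) = 1 + max(-1, -1) = 0
  height(33) = 1 + max(-1, 0) = 1
  height(27) = 1 + max(0, 1) = 2
  height(23) = 1 + max(0, 2) = 3
  height(12) = 1 + max(1, 3) = 4
Height = 4


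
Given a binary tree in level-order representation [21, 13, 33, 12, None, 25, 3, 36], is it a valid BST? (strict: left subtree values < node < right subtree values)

Level-order array: [21, 13, 33, 12, None, 25, 3, 36]
Validate using subtree bounds (lo, hi): at each node, require lo < value < hi,
then recurse left with hi=value and right with lo=value.
Preorder trace (stopping at first violation):
  at node 21 with bounds (-inf, +inf): OK
  at node 13 with bounds (-inf, 21): OK
  at node 12 with bounds (-inf, 13): OK
  at node 36 with bounds (-inf, 12): VIOLATION
Node 36 violates its bound: not (-inf < 36 < 12).
Result: Not a valid BST


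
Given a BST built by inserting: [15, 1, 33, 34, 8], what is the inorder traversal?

Tree insertion order: [15, 1, 33, 34, 8]
Tree (level-order array): [15, 1, 33, None, 8, None, 34]
Inorder traversal: [1, 8, 15, 33, 34]


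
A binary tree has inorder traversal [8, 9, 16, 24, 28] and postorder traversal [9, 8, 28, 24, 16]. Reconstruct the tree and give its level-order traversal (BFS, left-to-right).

Inorder:   [8, 9, 16, 24, 28]
Postorder: [9, 8, 28, 24, 16]
Algorithm: postorder visits root last, so walk postorder right-to-left;
each value is the root of the current inorder slice — split it at that
value, recurse on the right subtree first, then the left.
Recursive splits:
  root=16; inorder splits into left=[8, 9], right=[24, 28]
  root=24; inorder splits into left=[], right=[28]
  root=28; inorder splits into left=[], right=[]
  root=8; inorder splits into left=[], right=[9]
  root=9; inorder splits into left=[], right=[]
Reconstructed level-order: [16, 8, 24, 9, 28]


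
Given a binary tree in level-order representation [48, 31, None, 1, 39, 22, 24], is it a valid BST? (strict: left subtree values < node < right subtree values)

Level-order array: [48, 31, None, 1, 39, 22, 24]
Validate using subtree bounds (lo, hi): at each node, require lo < value < hi,
then recurse left with hi=value and right with lo=value.
Preorder trace (stopping at first violation):
  at node 48 with bounds (-inf, +inf): OK
  at node 31 with bounds (-inf, 48): OK
  at node 1 with bounds (-inf, 31): OK
  at node 22 with bounds (-inf, 1): VIOLATION
Node 22 violates its bound: not (-inf < 22 < 1).
Result: Not a valid BST


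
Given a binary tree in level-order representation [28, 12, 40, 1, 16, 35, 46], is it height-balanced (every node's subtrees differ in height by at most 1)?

Tree (level-order array): [28, 12, 40, 1, 16, 35, 46]
Definition: a tree is height-balanced if, at every node, |h(left) - h(right)| <= 1 (empty subtree has height -1).
Bottom-up per-node check:
  node 1: h_left=-1, h_right=-1, diff=0 [OK], height=0
  node 16: h_left=-1, h_right=-1, diff=0 [OK], height=0
  node 12: h_left=0, h_right=0, diff=0 [OK], height=1
  node 35: h_left=-1, h_right=-1, diff=0 [OK], height=0
  node 46: h_left=-1, h_right=-1, diff=0 [OK], height=0
  node 40: h_left=0, h_right=0, diff=0 [OK], height=1
  node 28: h_left=1, h_right=1, diff=0 [OK], height=2
All nodes satisfy the balance condition.
Result: Balanced


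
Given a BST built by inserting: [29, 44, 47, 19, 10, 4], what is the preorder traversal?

Tree insertion order: [29, 44, 47, 19, 10, 4]
Tree (level-order array): [29, 19, 44, 10, None, None, 47, 4]
Preorder traversal: [29, 19, 10, 4, 44, 47]


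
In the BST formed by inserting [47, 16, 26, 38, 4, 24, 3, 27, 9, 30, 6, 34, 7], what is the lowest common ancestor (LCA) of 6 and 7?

Tree insertion order: [47, 16, 26, 38, 4, 24, 3, 27, 9, 30, 6, 34, 7]
Tree (level-order array): [47, 16, None, 4, 26, 3, 9, 24, 38, None, None, 6, None, None, None, 27, None, None, 7, None, 30, None, None, None, 34]
In a BST, the LCA of p=6, q=7 is the first node v on the
root-to-leaf path with p <= v <= q (go left if both < v, right if both > v).
Walk from root:
  at 47: both 6 and 7 < 47, go left
  at 16: both 6 and 7 < 16, go left
  at 4: both 6 and 7 > 4, go right
  at 9: both 6 and 7 < 9, go left
  at 6: 6 <= 6 <= 7, this is the LCA
LCA = 6


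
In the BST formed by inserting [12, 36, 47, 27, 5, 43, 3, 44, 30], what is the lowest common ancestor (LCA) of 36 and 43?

Tree insertion order: [12, 36, 47, 27, 5, 43, 3, 44, 30]
Tree (level-order array): [12, 5, 36, 3, None, 27, 47, None, None, None, 30, 43, None, None, None, None, 44]
In a BST, the LCA of p=36, q=43 is the first node v on the
root-to-leaf path with p <= v <= q (go left if both < v, right if both > v).
Walk from root:
  at 12: both 36 and 43 > 12, go right
  at 36: 36 <= 36 <= 43, this is the LCA
LCA = 36


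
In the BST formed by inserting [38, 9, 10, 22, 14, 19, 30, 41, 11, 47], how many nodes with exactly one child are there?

Tree built from: [38, 9, 10, 22, 14, 19, 30, 41, 11, 47]
Tree (level-order array): [38, 9, 41, None, 10, None, 47, None, 22, None, None, 14, 30, 11, 19]
Rule: These are nodes with exactly 1 non-null child.
Per-node child counts:
  node 38: 2 child(ren)
  node 9: 1 child(ren)
  node 10: 1 child(ren)
  node 22: 2 child(ren)
  node 14: 2 child(ren)
  node 11: 0 child(ren)
  node 19: 0 child(ren)
  node 30: 0 child(ren)
  node 41: 1 child(ren)
  node 47: 0 child(ren)
Matching nodes: [9, 10, 41]
Count of nodes with exactly one child: 3


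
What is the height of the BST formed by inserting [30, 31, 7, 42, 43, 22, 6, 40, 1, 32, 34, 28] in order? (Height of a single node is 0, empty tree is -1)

Insertion order: [30, 31, 7, 42, 43, 22, 6, 40, 1, 32, 34, 28]
Tree (level-order array): [30, 7, 31, 6, 22, None, 42, 1, None, None, 28, 40, 43, None, None, None, None, 32, None, None, None, None, 34]
Compute height bottom-up (empty subtree = -1):
  height(1) = 1 + max(-1, -1) = 0
  height(6) = 1 + max(0, -1) = 1
  height(28) = 1 + max(-1, -1) = 0
  height(22) = 1 + max(-1, 0) = 1
  height(7) = 1 + max(1, 1) = 2
  height(34) = 1 + max(-1, -1) = 0
  height(32) = 1 + max(-1, 0) = 1
  height(40) = 1 + max(1, -1) = 2
  height(43) = 1 + max(-1, -1) = 0
  height(42) = 1 + max(2, 0) = 3
  height(31) = 1 + max(-1, 3) = 4
  height(30) = 1 + max(2, 4) = 5
Height = 5


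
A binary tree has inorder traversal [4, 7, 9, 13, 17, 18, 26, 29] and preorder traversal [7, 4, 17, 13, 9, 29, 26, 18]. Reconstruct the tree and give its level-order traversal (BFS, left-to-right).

Inorder:  [4, 7, 9, 13, 17, 18, 26, 29]
Preorder: [7, 4, 17, 13, 9, 29, 26, 18]
Algorithm: preorder visits root first, so consume preorder in order;
for each root, split the current inorder slice at that value into
left-subtree inorder and right-subtree inorder, then recurse.
Recursive splits:
  root=7; inorder splits into left=[4], right=[9, 13, 17, 18, 26, 29]
  root=4; inorder splits into left=[], right=[]
  root=17; inorder splits into left=[9, 13], right=[18, 26, 29]
  root=13; inorder splits into left=[9], right=[]
  root=9; inorder splits into left=[], right=[]
  root=29; inorder splits into left=[18, 26], right=[]
  root=26; inorder splits into left=[18], right=[]
  root=18; inorder splits into left=[], right=[]
Reconstructed level-order: [7, 4, 17, 13, 29, 9, 26, 18]


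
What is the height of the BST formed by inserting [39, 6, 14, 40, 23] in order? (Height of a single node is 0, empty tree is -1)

Insertion order: [39, 6, 14, 40, 23]
Tree (level-order array): [39, 6, 40, None, 14, None, None, None, 23]
Compute height bottom-up (empty subtree = -1):
  height(23) = 1 + max(-1, -1) = 0
  height(14) = 1 + max(-1, 0) = 1
  height(6) = 1 + max(-1, 1) = 2
  height(40) = 1 + max(-1, -1) = 0
  height(39) = 1 + max(2, 0) = 3
Height = 3


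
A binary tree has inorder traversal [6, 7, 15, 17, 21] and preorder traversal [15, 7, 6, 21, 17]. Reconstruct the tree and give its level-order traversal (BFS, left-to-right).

Inorder:  [6, 7, 15, 17, 21]
Preorder: [15, 7, 6, 21, 17]
Algorithm: preorder visits root first, so consume preorder in order;
for each root, split the current inorder slice at that value into
left-subtree inorder and right-subtree inorder, then recurse.
Recursive splits:
  root=15; inorder splits into left=[6, 7], right=[17, 21]
  root=7; inorder splits into left=[6], right=[]
  root=6; inorder splits into left=[], right=[]
  root=21; inorder splits into left=[17], right=[]
  root=17; inorder splits into left=[], right=[]
Reconstructed level-order: [15, 7, 21, 6, 17]


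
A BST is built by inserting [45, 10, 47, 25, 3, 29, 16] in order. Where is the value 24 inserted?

Starting tree (level order): [45, 10, 47, 3, 25, None, None, None, None, 16, 29]
Insertion path: 45 -> 10 -> 25 -> 16
Result: insert 24 as right child of 16
Final tree (level order): [45, 10, 47, 3, 25, None, None, None, None, 16, 29, None, 24]


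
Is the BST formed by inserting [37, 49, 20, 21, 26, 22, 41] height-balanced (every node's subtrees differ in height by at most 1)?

Tree (level-order array): [37, 20, 49, None, 21, 41, None, None, 26, None, None, 22]
Definition: a tree is height-balanced if, at every node, |h(left) - h(right)| <= 1 (empty subtree has height -1).
Bottom-up per-node check:
  node 22: h_left=-1, h_right=-1, diff=0 [OK], height=0
  node 26: h_left=0, h_right=-1, diff=1 [OK], height=1
  node 21: h_left=-1, h_right=1, diff=2 [FAIL (|-1-1|=2 > 1)], height=2
  node 20: h_left=-1, h_right=2, diff=3 [FAIL (|-1-2|=3 > 1)], height=3
  node 41: h_left=-1, h_right=-1, diff=0 [OK], height=0
  node 49: h_left=0, h_right=-1, diff=1 [OK], height=1
  node 37: h_left=3, h_right=1, diff=2 [FAIL (|3-1|=2 > 1)], height=4
Node 21 violates the condition: |-1 - 1| = 2 > 1.
Result: Not balanced


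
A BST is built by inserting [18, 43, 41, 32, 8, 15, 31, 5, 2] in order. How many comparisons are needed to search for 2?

Search path for 2: 18 -> 8 -> 5 -> 2
Found: True
Comparisons: 4


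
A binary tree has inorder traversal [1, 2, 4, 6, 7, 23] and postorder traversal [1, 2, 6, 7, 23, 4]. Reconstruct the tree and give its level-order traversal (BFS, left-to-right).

Inorder:   [1, 2, 4, 6, 7, 23]
Postorder: [1, 2, 6, 7, 23, 4]
Algorithm: postorder visits root last, so walk postorder right-to-left;
each value is the root of the current inorder slice — split it at that
value, recurse on the right subtree first, then the left.
Recursive splits:
  root=4; inorder splits into left=[1, 2], right=[6, 7, 23]
  root=23; inorder splits into left=[6, 7], right=[]
  root=7; inorder splits into left=[6], right=[]
  root=6; inorder splits into left=[], right=[]
  root=2; inorder splits into left=[1], right=[]
  root=1; inorder splits into left=[], right=[]
Reconstructed level-order: [4, 2, 23, 1, 7, 6]


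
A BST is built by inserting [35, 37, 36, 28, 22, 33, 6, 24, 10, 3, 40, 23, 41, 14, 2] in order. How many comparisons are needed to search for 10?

Search path for 10: 35 -> 28 -> 22 -> 6 -> 10
Found: True
Comparisons: 5


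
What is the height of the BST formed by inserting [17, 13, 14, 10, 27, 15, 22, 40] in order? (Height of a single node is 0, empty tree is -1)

Insertion order: [17, 13, 14, 10, 27, 15, 22, 40]
Tree (level-order array): [17, 13, 27, 10, 14, 22, 40, None, None, None, 15]
Compute height bottom-up (empty subtree = -1):
  height(10) = 1 + max(-1, -1) = 0
  height(15) = 1 + max(-1, -1) = 0
  height(14) = 1 + max(-1, 0) = 1
  height(13) = 1 + max(0, 1) = 2
  height(22) = 1 + max(-1, -1) = 0
  height(40) = 1 + max(-1, -1) = 0
  height(27) = 1 + max(0, 0) = 1
  height(17) = 1 + max(2, 1) = 3
Height = 3


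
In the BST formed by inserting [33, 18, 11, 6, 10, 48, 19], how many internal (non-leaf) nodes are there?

Tree built from: [33, 18, 11, 6, 10, 48, 19]
Tree (level-order array): [33, 18, 48, 11, 19, None, None, 6, None, None, None, None, 10]
Rule: An internal node has at least one child.
Per-node child counts:
  node 33: 2 child(ren)
  node 18: 2 child(ren)
  node 11: 1 child(ren)
  node 6: 1 child(ren)
  node 10: 0 child(ren)
  node 19: 0 child(ren)
  node 48: 0 child(ren)
Matching nodes: [33, 18, 11, 6]
Count of internal (non-leaf) nodes: 4


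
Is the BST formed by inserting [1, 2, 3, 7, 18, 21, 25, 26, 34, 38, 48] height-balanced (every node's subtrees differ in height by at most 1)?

Tree (level-order array): [1, None, 2, None, 3, None, 7, None, 18, None, 21, None, 25, None, 26, None, 34, None, 38, None, 48]
Definition: a tree is height-balanced if, at every node, |h(left) - h(right)| <= 1 (empty subtree has height -1).
Bottom-up per-node check:
  node 48: h_left=-1, h_right=-1, diff=0 [OK], height=0
  node 38: h_left=-1, h_right=0, diff=1 [OK], height=1
  node 34: h_left=-1, h_right=1, diff=2 [FAIL (|-1-1|=2 > 1)], height=2
  node 26: h_left=-1, h_right=2, diff=3 [FAIL (|-1-2|=3 > 1)], height=3
  node 25: h_left=-1, h_right=3, diff=4 [FAIL (|-1-3|=4 > 1)], height=4
  node 21: h_left=-1, h_right=4, diff=5 [FAIL (|-1-4|=5 > 1)], height=5
  node 18: h_left=-1, h_right=5, diff=6 [FAIL (|-1-5|=6 > 1)], height=6
  node 7: h_left=-1, h_right=6, diff=7 [FAIL (|-1-6|=7 > 1)], height=7
  node 3: h_left=-1, h_right=7, diff=8 [FAIL (|-1-7|=8 > 1)], height=8
  node 2: h_left=-1, h_right=8, diff=9 [FAIL (|-1-8|=9 > 1)], height=9
  node 1: h_left=-1, h_right=9, diff=10 [FAIL (|-1-9|=10 > 1)], height=10
Node 34 violates the condition: |-1 - 1| = 2 > 1.
Result: Not balanced


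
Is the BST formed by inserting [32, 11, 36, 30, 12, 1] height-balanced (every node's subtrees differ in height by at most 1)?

Tree (level-order array): [32, 11, 36, 1, 30, None, None, None, None, 12]
Definition: a tree is height-balanced if, at every node, |h(left) - h(right)| <= 1 (empty subtree has height -1).
Bottom-up per-node check:
  node 1: h_left=-1, h_right=-1, diff=0 [OK], height=0
  node 12: h_left=-1, h_right=-1, diff=0 [OK], height=0
  node 30: h_left=0, h_right=-1, diff=1 [OK], height=1
  node 11: h_left=0, h_right=1, diff=1 [OK], height=2
  node 36: h_left=-1, h_right=-1, diff=0 [OK], height=0
  node 32: h_left=2, h_right=0, diff=2 [FAIL (|2-0|=2 > 1)], height=3
Node 32 violates the condition: |2 - 0| = 2 > 1.
Result: Not balanced


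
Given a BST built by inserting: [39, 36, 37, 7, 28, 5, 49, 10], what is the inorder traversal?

Tree insertion order: [39, 36, 37, 7, 28, 5, 49, 10]
Tree (level-order array): [39, 36, 49, 7, 37, None, None, 5, 28, None, None, None, None, 10]
Inorder traversal: [5, 7, 10, 28, 36, 37, 39, 49]


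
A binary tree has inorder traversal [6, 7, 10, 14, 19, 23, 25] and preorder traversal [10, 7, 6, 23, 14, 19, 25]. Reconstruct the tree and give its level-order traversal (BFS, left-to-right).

Inorder:  [6, 7, 10, 14, 19, 23, 25]
Preorder: [10, 7, 6, 23, 14, 19, 25]
Algorithm: preorder visits root first, so consume preorder in order;
for each root, split the current inorder slice at that value into
left-subtree inorder and right-subtree inorder, then recurse.
Recursive splits:
  root=10; inorder splits into left=[6, 7], right=[14, 19, 23, 25]
  root=7; inorder splits into left=[6], right=[]
  root=6; inorder splits into left=[], right=[]
  root=23; inorder splits into left=[14, 19], right=[25]
  root=14; inorder splits into left=[], right=[19]
  root=19; inorder splits into left=[], right=[]
  root=25; inorder splits into left=[], right=[]
Reconstructed level-order: [10, 7, 23, 6, 14, 25, 19]


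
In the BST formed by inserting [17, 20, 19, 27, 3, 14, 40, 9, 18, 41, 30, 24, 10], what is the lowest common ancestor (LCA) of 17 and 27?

Tree insertion order: [17, 20, 19, 27, 3, 14, 40, 9, 18, 41, 30, 24, 10]
Tree (level-order array): [17, 3, 20, None, 14, 19, 27, 9, None, 18, None, 24, 40, None, 10, None, None, None, None, 30, 41]
In a BST, the LCA of p=17, q=27 is the first node v on the
root-to-leaf path with p <= v <= q (go left if both < v, right if both > v).
Walk from root:
  at 17: 17 <= 17 <= 27, this is the LCA
LCA = 17


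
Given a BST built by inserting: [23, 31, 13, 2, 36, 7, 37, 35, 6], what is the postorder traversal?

Tree insertion order: [23, 31, 13, 2, 36, 7, 37, 35, 6]
Tree (level-order array): [23, 13, 31, 2, None, None, 36, None, 7, 35, 37, 6]
Postorder traversal: [6, 7, 2, 13, 35, 37, 36, 31, 23]


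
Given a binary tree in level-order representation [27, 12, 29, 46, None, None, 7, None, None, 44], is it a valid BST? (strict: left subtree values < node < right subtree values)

Level-order array: [27, 12, 29, 46, None, None, 7, None, None, 44]
Validate using subtree bounds (lo, hi): at each node, require lo < value < hi,
then recurse left with hi=value and right with lo=value.
Preorder trace (stopping at first violation):
  at node 27 with bounds (-inf, +inf): OK
  at node 12 with bounds (-inf, 27): OK
  at node 46 with bounds (-inf, 12): VIOLATION
Node 46 violates its bound: not (-inf < 46 < 12).
Result: Not a valid BST


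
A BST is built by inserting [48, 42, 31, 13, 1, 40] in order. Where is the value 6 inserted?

Starting tree (level order): [48, 42, None, 31, None, 13, 40, 1]
Insertion path: 48 -> 42 -> 31 -> 13 -> 1
Result: insert 6 as right child of 1
Final tree (level order): [48, 42, None, 31, None, 13, 40, 1, None, None, None, None, 6]


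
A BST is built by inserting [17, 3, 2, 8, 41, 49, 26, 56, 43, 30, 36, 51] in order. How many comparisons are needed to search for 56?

Search path for 56: 17 -> 41 -> 49 -> 56
Found: True
Comparisons: 4


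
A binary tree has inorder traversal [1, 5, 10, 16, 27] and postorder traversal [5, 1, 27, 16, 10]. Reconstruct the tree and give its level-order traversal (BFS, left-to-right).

Inorder:   [1, 5, 10, 16, 27]
Postorder: [5, 1, 27, 16, 10]
Algorithm: postorder visits root last, so walk postorder right-to-left;
each value is the root of the current inorder slice — split it at that
value, recurse on the right subtree first, then the left.
Recursive splits:
  root=10; inorder splits into left=[1, 5], right=[16, 27]
  root=16; inorder splits into left=[], right=[27]
  root=27; inorder splits into left=[], right=[]
  root=1; inorder splits into left=[], right=[5]
  root=5; inorder splits into left=[], right=[]
Reconstructed level-order: [10, 1, 16, 5, 27]


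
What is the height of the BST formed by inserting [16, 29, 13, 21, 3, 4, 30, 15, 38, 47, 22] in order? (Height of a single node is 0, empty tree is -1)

Insertion order: [16, 29, 13, 21, 3, 4, 30, 15, 38, 47, 22]
Tree (level-order array): [16, 13, 29, 3, 15, 21, 30, None, 4, None, None, None, 22, None, 38, None, None, None, None, None, 47]
Compute height bottom-up (empty subtree = -1):
  height(4) = 1 + max(-1, -1) = 0
  height(3) = 1 + max(-1, 0) = 1
  height(15) = 1 + max(-1, -1) = 0
  height(13) = 1 + max(1, 0) = 2
  height(22) = 1 + max(-1, -1) = 0
  height(21) = 1 + max(-1, 0) = 1
  height(47) = 1 + max(-1, -1) = 0
  height(38) = 1 + max(-1, 0) = 1
  height(30) = 1 + max(-1, 1) = 2
  height(29) = 1 + max(1, 2) = 3
  height(16) = 1 + max(2, 3) = 4
Height = 4


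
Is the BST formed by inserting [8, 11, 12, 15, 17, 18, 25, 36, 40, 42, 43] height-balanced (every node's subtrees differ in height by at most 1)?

Tree (level-order array): [8, None, 11, None, 12, None, 15, None, 17, None, 18, None, 25, None, 36, None, 40, None, 42, None, 43]
Definition: a tree is height-balanced if, at every node, |h(left) - h(right)| <= 1 (empty subtree has height -1).
Bottom-up per-node check:
  node 43: h_left=-1, h_right=-1, diff=0 [OK], height=0
  node 42: h_left=-1, h_right=0, diff=1 [OK], height=1
  node 40: h_left=-1, h_right=1, diff=2 [FAIL (|-1-1|=2 > 1)], height=2
  node 36: h_left=-1, h_right=2, diff=3 [FAIL (|-1-2|=3 > 1)], height=3
  node 25: h_left=-1, h_right=3, diff=4 [FAIL (|-1-3|=4 > 1)], height=4
  node 18: h_left=-1, h_right=4, diff=5 [FAIL (|-1-4|=5 > 1)], height=5
  node 17: h_left=-1, h_right=5, diff=6 [FAIL (|-1-5|=6 > 1)], height=6
  node 15: h_left=-1, h_right=6, diff=7 [FAIL (|-1-6|=7 > 1)], height=7
  node 12: h_left=-1, h_right=7, diff=8 [FAIL (|-1-7|=8 > 1)], height=8
  node 11: h_left=-1, h_right=8, diff=9 [FAIL (|-1-8|=9 > 1)], height=9
  node 8: h_left=-1, h_right=9, diff=10 [FAIL (|-1-9|=10 > 1)], height=10
Node 40 violates the condition: |-1 - 1| = 2 > 1.
Result: Not balanced


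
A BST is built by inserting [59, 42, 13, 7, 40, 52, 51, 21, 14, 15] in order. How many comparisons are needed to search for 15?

Search path for 15: 59 -> 42 -> 13 -> 40 -> 21 -> 14 -> 15
Found: True
Comparisons: 7


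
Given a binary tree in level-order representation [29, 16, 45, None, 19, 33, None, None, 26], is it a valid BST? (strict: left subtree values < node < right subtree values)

Level-order array: [29, 16, 45, None, 19, 33, None, None, 26]
Validate using subtree bounds (lo, hi): at each node, require lo < value < hi,
then recurse left with hi=value and right with lo=value.
Preorder trace (stopping at first violation):
  at node 29 with bounds (-inf, +inf): OK
  at node 16 with bounds (-inf, 29): OK
  at node 19 with bounds (16, 29): OK
  at node 26 with bounds (19, 29): OK
  at node 45 with bounds (29, +inf): OK
  at node 33 with bounds (29, 45): OK
No violation found at any node.
Result: Valid BST


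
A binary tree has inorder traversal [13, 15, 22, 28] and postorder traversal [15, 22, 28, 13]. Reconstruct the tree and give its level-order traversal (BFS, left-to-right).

Inorder:   [13, 15, 22, 28]
Postorder: [15, 22, 28, 13]
Algorithm: postorder visits root last, so walk postorder right-to-left;
each value is the root of the current inorder slice — split it at that
value, recurse on the right subtree first, then the left.
Recursive splits:
  root=13; inorder splits into left=[], right=[15, 22, 28]
  root=28; inorder splits into left=[15, 22], right=[]
  root=22; inorder splits into left=[15], right=[]
  root=15; inorder splits into left=[], right=[]
Reconstructed level-order: [13, 28, 22, 15]


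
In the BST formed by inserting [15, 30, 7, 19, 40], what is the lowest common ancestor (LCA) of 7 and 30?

Tree insertion order: [15, 30, 7, 19, 40]
Tree (level-order array): [15, 7, 30, None, None, 19, 40]
In a BST, the LCA of p=7, q=30 is the first node v on the
root-to-leaf path with p <= v <= q (go left if both < v, right if both > v).
Walk from root:
  at 15: 7 <= 15 <= 30, this is the LCA
LCA = 15


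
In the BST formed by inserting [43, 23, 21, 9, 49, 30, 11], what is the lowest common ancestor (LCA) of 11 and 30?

Tree insertion order: [43, 23, 21, 9, 49, 30, 11]
Tree (level-order array): [43, 23, 49, 21, 30, None, None, 9, None, None, None, None, 11]
In a BST, the LCA of p=11, q=30 is the first node v on the
root-to-leaf path with p <= v <= q (go left if both < v, right if both > v).
Walk from root:
  at 43: both 11 and 30 < 43, go left
  at 23: 11 <= 23 <= 30, this is the LCA
LCA = 23


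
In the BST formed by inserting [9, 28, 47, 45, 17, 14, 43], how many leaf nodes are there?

Tree built from: [9, 28, 47, 45, 17, 14, 43]
Tree (level-order array): [9, None, 28, 17, 47, 14, None, 45, None, None, None, 43]
Rule: A leaf has 0 children.
Per-node child counts:
  node 9: 1 child(ren)
  node 28: 2 child(ren)
  node 17: 1 child(ren)
  node 14: 0 child(ren)
  node 47: 1 child(ren)
  node 45: 1 child(ren)
  node 43: 0 child(ren)
Matching nodes: [14, 43]
Count of leaf nodes: 2


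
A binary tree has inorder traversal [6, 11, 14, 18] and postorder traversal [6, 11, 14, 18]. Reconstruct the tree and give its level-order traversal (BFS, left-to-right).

Inorder:   [6, 11, 14, 18]
Postorder: [6, 11, 14, 18]
Algorithm: postorder visits root last, so walk postorder right-to-left;
each value is the root of the current inorder slice — split it at that
value, recurse on the right subtree first, then the left.
Recursive splits:
  root=18; inorder splits into left=[6, 11, 14], right=[]
  root=14; inorder splits into left=[6, 11], right=[]
  root=11; inorder splits into left=[6], right=[]
  root=6; inorder splits into left=[], right=[]
Reconstructed level-order: [18, 14, 11, 6]


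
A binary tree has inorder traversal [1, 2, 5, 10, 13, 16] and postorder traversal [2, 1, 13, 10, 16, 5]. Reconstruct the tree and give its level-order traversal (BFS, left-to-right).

Inorder:   [1, 2, 5, 10, 13, 16]
Postorder: [2, 1, 13, 10, 16, 5]
Algorithm: postorder visits root last, so walk postorder right-to-left;
each value is the root of the current inorder slice — split it at that
value, recurse on the right subtree first, then the left.
Recursive splits:
  root=5; inorder splits into left=[1, 2], right=[10, 13, 16]
  root=16; inorder splits into left=[10, 13], right=[]
  root=10; inorder splits into left=[], right=[13]
  root=13; inorder splits into left=[], right=[]
  root=1; inorder splits into left=[], right=[2]
  root=2; inorder splits into left=[], right=[]
Reconstructed level-order: [5, 1, 16, 2, 10, 13]


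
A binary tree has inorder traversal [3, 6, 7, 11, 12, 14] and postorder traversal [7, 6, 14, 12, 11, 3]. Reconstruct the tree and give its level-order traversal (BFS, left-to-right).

Inorder:   [3, 6, 7, 11, 12, 14]
Postorder: [7, 6, 14, 12, 11, 3]
Algorithm: postorder visits root last, so walk postorder right-to-left;
each value is the root of the current inorder slice — split it at that
value, recurse on the right subtree first, then the left.
Recursive splits:
  root=3; inorder splits into left=[], right=[6, 7, 11, 12, 14]
  root=11; inorder splits into left=[6, 7], right=[12, 14]
  root=12; inorder splits into left=[], right=[14]
  root=14; inorder splits into left=[], right=[]
  root=6; inorder splits into left=[], right=[7]
  root=7; inorder splits into left=[], right=[]
Reconstructed level-order: [3, 11, 6, 12, 7, 14]


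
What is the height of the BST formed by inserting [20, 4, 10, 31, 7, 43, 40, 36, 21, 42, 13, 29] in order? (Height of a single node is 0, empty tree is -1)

Insertion order: [20, 4, 10, 31, 7, 43, 40, 36, 21, 42, 13, 29]
Tree (level-order array): [20, 4, 31, None, 10, 21, 43, 7, 13, None, 29, 40, None, None, None, None, None, None, None, 36, 42]
Compute height bottom-up (empty subtree = -1):
  height(7) = 1 + max(-1, -1) = 0
  height(13) = 1 + max(-1, -1) = 0
  height(10) = 1 + max(0, 0) = 1
  height(4) = 1 + max(-1, 1) = 2
  height(29) = 1 + max(-1, -1) = 0
  height(21) = 1 + max(-1, 0) = 1
  height(36) = 1 + max(-1, -1) = 0
  height(42) = 1 + max(-1, -1) = 0
  height(40) = 1 + max(0, 0) = 1
  height(43) = 1 + max(1, -1) = 2
  height(31) = 1 + max(1, 2) = 3
  height(20) = 1 + max(2, 3) = 4
Height = 4


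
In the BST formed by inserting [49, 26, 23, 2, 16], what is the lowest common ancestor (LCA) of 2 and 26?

Tree insertion order: [49, 26, 23, 2, 16]
Tree (level-order array): [49, 26, None, 23, None, 2, None, None, 16]
In a BST, the LCA of p=2, q=26 is the first node v on the
root-to-leaf path with p <= v <= q (go left if both < v, right if both > v).
Walk from root:
  at 49: both 2 and 26 < 49, go left
  at 26: 2 <= 26 <= 26, this is the LCA
LCA = 26


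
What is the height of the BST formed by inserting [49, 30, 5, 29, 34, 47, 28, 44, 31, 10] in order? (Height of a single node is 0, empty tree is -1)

Insertion order: [49, 30, 5, 29, 34, 47, 28, 44, 31, 10]
Tree (level-order array): [49, 30, None, 5, 34, None, 29, 31, 47, 28, None, None, None, 44, None, 10]
Compute height bottom-up (empty subtree = -1):
  height(10) = 1 + max(-1, -1) = 0
  height(28) = 1 + max(0, -1) = 1
  height(29) = 1 + max(1, -1) = 2
  height(5) = 1 + max(-1, 2) = 3
  height(31) = 1 + max(-1, -1) = 0
  height(44) = 1 + max(-1, -1) = 0
  height(47) = 1 + max(0, -1) = 1
  height(34) = 1 + max(0, 1) = 2
  height(30) = 1 + max(3, 2) = 4
  height(49) = 1 + max(4, -1) = 5
Height = 5


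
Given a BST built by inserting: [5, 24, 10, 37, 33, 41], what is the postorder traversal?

Tree insertion order: [5, 24, 10, 37, 33, 41]
Tree (level-order array): [5, None, 24, 10, 37, None, None, 33, 41]
Postorder traversal: [10, 33, 41, 37, 24, 5]


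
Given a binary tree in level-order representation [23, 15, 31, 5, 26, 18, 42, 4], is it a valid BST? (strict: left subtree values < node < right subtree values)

Level-order array: [23, 15, 31, 5, 26, 18, 42, 4]
Validate using subtree bounds (lo, hi): at each node, require lo < value < hi,
then recurse left with hi=value and right with lo=value.
Preorder trace (stopping at first violation):
  at node 23 with bounds (-inf, +inf): OK
  at node 15 with bounds (-inf, 23): OK
  at node 5 with bounds (-inf, 15): OK
  at node 4 with bounds (-inf, 5): OK
  at node 26 with bounds (15, 23): VIOLATION
Node 26 violates its bound: not (15 < 26 < 23).
Result: Not a valid BST


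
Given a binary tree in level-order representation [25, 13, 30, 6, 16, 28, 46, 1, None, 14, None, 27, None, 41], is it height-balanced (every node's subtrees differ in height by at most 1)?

Tree (level-order array): [25, 13, 30, 6, 16, 28, 46, 1, None, 14, None, 27, None, 41]
Definition: a tree is height-balanced if, at every node, |h(left) - h(right)| <= 1 (empty subtree has height -1).
Bottom-up per-node check:
  node 1: h_left=-1, h_right=-1, diff=0 [OK], height=0
  node 6: h_left=0, h_right=-1, diff=1 [OK], height=1
  node 14: h_left=-1, h_right=-1, diff=0 [OK], height=0
  node 16: h_left=0, h_right=-1, diff=1 [OK], height=1
  node 13: h_left=1, h_right=1, diff=0 [OK], height=2
  node 27: h_left=-1, h_right=-1, diff=0 [OK], height=0
  node 28: h_left=0, h_right=-1, diff=1 [OK], height=1
  node 41: h_left=-1, h_right=-1, diff=0 [OK], height=0
  node 46: h_left=0, h_right=-1, diff=1 [OK], height=1
  node 30: h_left=1, h_right=1, diff=0 [OK], height=2
  node 25: h_left=2, h_right=2, diff=0 [OK], height=3
All nodes satisfy the balance condition.
Result: Balanced


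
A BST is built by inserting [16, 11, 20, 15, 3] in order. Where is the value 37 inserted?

Starting tree (level order): [16, 11, 20, 3, 15]
Insertion path: 16 -> 20
Result: insert 37 as right child of 20
Final tree (level order): [16, 11, 20, 3, 15, None, 37]


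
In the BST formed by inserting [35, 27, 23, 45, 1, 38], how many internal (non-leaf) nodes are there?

Tree built from: [35, 27, 23, 45, 1, 38]
Tree (level-order array): [35, 27, 45, 23, None, 38, None, 1]
Rule: An internal node has at least one child.
Per-node child counts:
  node 35: 2 child(ren)
  node 27: 1 child(ren)
  node 23: 1 child(ren)
  node 1: 0 child(ren)
  node 45: 1 child(ren)
  node 38: 0 child(ren)
Matching nodes: [35, 27, 23, 45]
Count of internal (non-leaf) nodes: 4


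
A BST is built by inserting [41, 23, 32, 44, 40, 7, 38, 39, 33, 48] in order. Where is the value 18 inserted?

Starting tree (level order): [41, 23, 44, 7, 32, None, 48, None, None, None, 40, None, None, 38, None, 33, 39]
Insertion path: 41 -> 23 -> 7
Result: insert 18 as right child of 7
Final tree (level order): [41, 23, 44, 7, 32, None, 48, None, 18, None, 40, None, None, None, None, 38, None, 33, 39]


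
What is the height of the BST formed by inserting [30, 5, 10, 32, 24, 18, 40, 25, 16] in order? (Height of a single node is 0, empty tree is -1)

Insertion order: [30, 5, 10, 32, 24, 18, 40, 25, 16]
Tree (level-order array): [30, 5, 32, None, 10, None, 40, None, 24, None, None, 18, 25, 16]
Compute height bottom-up (empty subtree = -1):
  height(16) = 1 + max(-1, -1) = 0
  height(18) = 1 + max(0, -1) = 1
  height(25) = 1 + max(-1, -1) = 0
  height(24) = 1 + max(1, 0) = 2
  height(10) = 1 + max(-1, 2) = 3
  height(5) = 1 + max(-1, 3) = 4
  height(40) = 1 + max(-1, -1) = 0
  height(32) = 1 + max(-1, 0) = 1
  height(30) = 1 + max(4, 1) = 5
Height = 5


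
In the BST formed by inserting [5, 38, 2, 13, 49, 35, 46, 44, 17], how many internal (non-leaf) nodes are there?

Tree built from: [5, 38, 2, 13, 49, 35, 46, 44, 17]
Tree (level-order array): [5, 2, 38, None, None, 13, 49, None, 35, 46, None, 17, None, 44]
Rule: An internal node has at least one child.
Per-node child counts:
  node 5: 2 child(ren)
  node 2: 0 child(ren)
  node 38: 2 child(ren)
  node 13: 1 child(ren)
  node 35: 1 child(ren)
  node 17: 0 child(ren)
  node 49: 1 child(ren)
  node 46: 1 child(ren)
  node 44: 0 child(ren)
Matching nodes: [5, 38, 13, 35, 49, 46]
Count of internal (non-leaf) nodes: 6


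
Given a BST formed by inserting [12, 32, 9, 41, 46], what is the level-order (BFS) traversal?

Tree insertion order: [12, 32, 9, 41, 46]
Tree (level-order array): [12, 9, 32, None, None, None, 41, None, 46]
BFS from the root, enqueuing left then right child of each popped node:
  queue [12] -> pop 12, enqueue [9, 32], visited so far: [12]
  queue [9, 32] -> pop 9, enqueue [none], visited so far: [12, 9]
  queue [32] -> pop 32, enqueue [41], visited so far: [12, 9, 32]
  queue [41] -> pop 41, enqueue [46], visited so far: [12, 9, 32, 41]
  queue [46] -> pop 46, enqueue [none], visited so far: [12, 9, 32, 41, 46]
Result: [12, 9, 32, 41, 46]


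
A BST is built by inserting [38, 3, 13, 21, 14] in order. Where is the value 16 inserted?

Starting tree (level order): [38, 3, None, None, 13, None, 21, 14]
Insertion path: 38 -> 3 -> 13 -> 21 -> 14
Result: insert 16 as right child of 14
Final tree (level order): [38, 3, None, None, 13, None, 21, 14, None, None, 16]


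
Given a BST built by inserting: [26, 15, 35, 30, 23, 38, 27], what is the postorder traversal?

Tree insertion order: [26, 15, 35, 30, 23, 38, 27]
Tree (level-order array): [26, 15, 35, None, 23, 30, 38, None, None, 27]
Postorder traversal: [23, 15, 27, 30, 38, 35, 26]


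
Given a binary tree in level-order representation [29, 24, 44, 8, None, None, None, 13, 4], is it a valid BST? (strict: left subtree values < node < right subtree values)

Level-order array: [29, 24, 44, 8, None, None, None, 13, 4]
Validate using subtree bounds (lo, hi): at each node, require lo < value < hi,
then recurse left with hi=value and right with lo=value.
Preorder trace (stopping at first violation):
  at node 29 with bounds (-inf, +inf): OK
  at node 24 with bounds (-inf, 29): OK
  at node 8 with bounds (-inf, 24): OK
  at node 13 with bounds (-inf, 8): VIOLATION
Node 13 violates its bound: not (-inf < 13 < 8).
Result: Not a valid BST


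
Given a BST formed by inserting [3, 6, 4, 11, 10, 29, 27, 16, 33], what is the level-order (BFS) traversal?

Tree insertion order: [3, 6, 4, 11, 10, 29, 27, 16, 33]
Tree (level-order array): [3, None, 6, 4, 11, None, None, 10, 29, None, None, 27, 33, 16]
BFS from the root, enqueuing left then right child of each popped node:
  queue [3] -> pop 3, enqueue [6], visited so far: [3]
  queue [6] -> pop 6, enqueue [4, 11], visited so far: [3, 6]
  queue [4, 11] -> pop 4, enqueue [none], visited so far: [3, 6, 4]
  queue [11] -> pop 11, enqueue [10, 29], visited so far: [3, 6, 4, 11]
  queue [10, 29] -> pop 10, enqueue [none], visited so far: [3, 6, 4, 11, 10]
  queue [29] -> pop 29, enqueue [27, 33], visited so far: [3, 6, 4, 11, 10, 29]
  queue [27, 33] -> pop 27, enqueue [16], visited so far: [3, 6, 4, 11, 10, 29, 27]
  queue [33, 16] -> pop 33, enqueue [none], visited so far: [3, 6, 4, 11, 10, 29, 27, 33]
  queue [16] -> pop 16, enqueue [none], visited so far: [3, 6, 4, 11, 10, 29, 27, 33, 16]
Result: [3, 6, 4, 11, 10, 29, 27, 33, 16]


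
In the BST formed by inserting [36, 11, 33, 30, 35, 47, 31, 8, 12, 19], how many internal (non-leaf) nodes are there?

Tree built from: [36, 11, 33, 30, 35, 47, 31, 8, 12, 19]
Tree (level-order array): [36, 11, 47, 8, 33, None, None, None, None, 30, 35, 12, 31, None, None, None, 19]
Rule: An internal node has at least one child.
Per-node child counts:
  node 36: 2 child(ren)
  node 11: 2 child(ren)
  node 8: 0 child(ren)
  node 33: 2 child(ren)
  node 30: 2 child(ren)
  node 12: 1 child(ren)
  node 19: 0 child(ren)
  node 31: 0 child(ren)
  node 35: 0 child(ren)
  node 47: 0 child(ren)
Matching nodes: [36, 11, 33, 30, 12]
Count of internal (non-leaf) nodes: 5
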